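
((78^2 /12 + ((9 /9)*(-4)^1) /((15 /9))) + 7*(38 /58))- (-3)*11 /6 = 149259 /290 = 514.69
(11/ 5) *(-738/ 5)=-8118/ 25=-324.72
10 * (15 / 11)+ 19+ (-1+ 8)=39.64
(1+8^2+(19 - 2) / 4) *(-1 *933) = -258441 / 4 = -64610.25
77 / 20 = 3.85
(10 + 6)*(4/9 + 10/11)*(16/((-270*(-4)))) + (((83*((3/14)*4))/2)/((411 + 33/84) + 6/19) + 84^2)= 20656380275372/2927322585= 7056.41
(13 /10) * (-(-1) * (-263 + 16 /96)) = -20501 /60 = -341.68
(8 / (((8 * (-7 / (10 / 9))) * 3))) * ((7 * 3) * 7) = -70 / 9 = -7.78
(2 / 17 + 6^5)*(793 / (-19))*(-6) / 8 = 157244763 / 646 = 243412.95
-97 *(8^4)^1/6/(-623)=198656/1869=106.29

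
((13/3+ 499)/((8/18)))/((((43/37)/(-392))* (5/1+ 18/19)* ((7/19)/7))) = -5929706580/4859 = -1220355.34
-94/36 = -47/18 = -2.61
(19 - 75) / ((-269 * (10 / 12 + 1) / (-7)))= -2352 / 2959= -0.79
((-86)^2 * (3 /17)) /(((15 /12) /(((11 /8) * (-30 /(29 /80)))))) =-58576320 /493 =-118816.06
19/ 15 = 1.27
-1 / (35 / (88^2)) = -7744 / 35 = -221.26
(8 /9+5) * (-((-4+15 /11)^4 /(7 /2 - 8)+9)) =12117973 /1185921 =10.22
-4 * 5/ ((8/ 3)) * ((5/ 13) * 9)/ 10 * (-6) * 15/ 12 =2025/ 104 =19.47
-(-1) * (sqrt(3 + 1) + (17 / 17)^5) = 3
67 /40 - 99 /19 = -2687 /760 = -3.54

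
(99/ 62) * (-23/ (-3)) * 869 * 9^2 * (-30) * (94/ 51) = -25109867970/ 527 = -47646808.29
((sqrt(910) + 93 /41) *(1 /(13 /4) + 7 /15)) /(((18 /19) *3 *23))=88939 /3309930 + 2869 *sqrt(910) /242190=0.38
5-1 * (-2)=7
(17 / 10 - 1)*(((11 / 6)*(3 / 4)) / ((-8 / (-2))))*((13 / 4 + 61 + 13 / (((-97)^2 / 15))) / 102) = 186254761 / 1228439040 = 0.15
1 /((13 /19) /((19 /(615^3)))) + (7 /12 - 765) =-9246105368681 /12095635500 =-764.42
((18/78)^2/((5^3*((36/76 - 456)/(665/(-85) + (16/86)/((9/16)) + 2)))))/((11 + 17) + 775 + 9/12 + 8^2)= 2746412/463912185774375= 0.00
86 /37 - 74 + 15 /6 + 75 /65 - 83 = -145283 /962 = -151.02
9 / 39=3 / 13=0.23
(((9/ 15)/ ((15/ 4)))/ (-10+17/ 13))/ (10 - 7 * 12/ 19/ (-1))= -494/ 387025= -0.00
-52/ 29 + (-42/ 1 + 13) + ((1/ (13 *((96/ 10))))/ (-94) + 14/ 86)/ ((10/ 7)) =-30.68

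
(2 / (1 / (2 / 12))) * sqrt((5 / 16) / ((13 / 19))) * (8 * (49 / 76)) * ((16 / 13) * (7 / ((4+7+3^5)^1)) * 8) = 10976 * sqrt(1235) / 1223391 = 0.32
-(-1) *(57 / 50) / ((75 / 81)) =1539 / 1250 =1.23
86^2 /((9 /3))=7396 /3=2465.33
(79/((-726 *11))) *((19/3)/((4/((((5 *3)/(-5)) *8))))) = 1501/3993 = 0.38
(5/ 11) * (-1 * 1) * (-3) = 15/ 11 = 1.36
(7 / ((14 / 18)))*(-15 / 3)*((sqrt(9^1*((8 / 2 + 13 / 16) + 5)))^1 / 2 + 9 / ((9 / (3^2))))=-405 - 135*sqrt(157) / 8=-616.44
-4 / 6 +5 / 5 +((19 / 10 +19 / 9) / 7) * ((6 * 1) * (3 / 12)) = 167 / 140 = 1.19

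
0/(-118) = 0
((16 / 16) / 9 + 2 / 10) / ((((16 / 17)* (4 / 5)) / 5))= 595 / 288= 2.07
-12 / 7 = -1.71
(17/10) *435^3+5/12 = 1679182655/12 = 139931887.92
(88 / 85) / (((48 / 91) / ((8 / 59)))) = 0.27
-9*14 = -126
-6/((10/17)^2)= -867/50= -17.34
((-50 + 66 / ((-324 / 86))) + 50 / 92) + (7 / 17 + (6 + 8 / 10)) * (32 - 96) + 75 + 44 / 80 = -95641771 / 211140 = -452.98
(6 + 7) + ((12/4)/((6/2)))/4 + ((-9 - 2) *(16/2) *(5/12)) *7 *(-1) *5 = 15559/12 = 1296.58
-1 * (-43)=43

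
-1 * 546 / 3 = -182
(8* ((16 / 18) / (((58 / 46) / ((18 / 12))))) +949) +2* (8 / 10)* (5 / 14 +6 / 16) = 2919032 / 3045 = 958.63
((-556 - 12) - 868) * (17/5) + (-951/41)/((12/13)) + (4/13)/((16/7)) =-26156407/5330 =-4907.39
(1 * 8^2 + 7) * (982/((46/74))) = 2579714/23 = 112161.48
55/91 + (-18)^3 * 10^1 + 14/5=-26534051/455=-58316.60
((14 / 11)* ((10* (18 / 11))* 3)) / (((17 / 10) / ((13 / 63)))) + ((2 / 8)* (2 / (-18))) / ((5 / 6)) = 465943 / 61710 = 7.55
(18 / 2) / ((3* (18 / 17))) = 17 / 6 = 2.83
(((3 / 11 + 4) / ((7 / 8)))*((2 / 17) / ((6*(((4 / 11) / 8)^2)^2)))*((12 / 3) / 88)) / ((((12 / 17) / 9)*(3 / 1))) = 90992 / 21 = 4332.95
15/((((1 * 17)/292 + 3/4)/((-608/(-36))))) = 55480/177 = 313.45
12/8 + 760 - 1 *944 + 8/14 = -2547/14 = -181.93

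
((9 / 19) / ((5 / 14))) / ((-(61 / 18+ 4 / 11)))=-24948 / 70585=-0.35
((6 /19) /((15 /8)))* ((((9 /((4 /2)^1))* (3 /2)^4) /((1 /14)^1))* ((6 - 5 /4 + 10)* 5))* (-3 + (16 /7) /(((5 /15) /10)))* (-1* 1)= -19742049 /76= -259763.80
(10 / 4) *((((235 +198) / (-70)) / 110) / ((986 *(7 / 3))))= -1299 / 21258160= -0.00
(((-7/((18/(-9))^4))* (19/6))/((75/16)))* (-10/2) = 133/90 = 1.48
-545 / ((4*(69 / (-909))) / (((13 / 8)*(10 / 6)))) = 3577925 / 736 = 4861.31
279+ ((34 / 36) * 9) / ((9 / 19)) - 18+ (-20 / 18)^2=45389 / 162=280.18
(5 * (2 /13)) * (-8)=-80 /13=-6.15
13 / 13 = 1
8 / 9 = 0.89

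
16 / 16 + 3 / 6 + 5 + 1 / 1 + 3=21 / 2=10.50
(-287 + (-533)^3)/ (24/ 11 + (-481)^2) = -1665616964/ 2544995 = -654.47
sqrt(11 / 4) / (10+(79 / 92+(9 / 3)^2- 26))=-46 * sqrt(11) / 565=-0.27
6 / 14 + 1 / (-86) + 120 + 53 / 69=5033785 / 41538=121.19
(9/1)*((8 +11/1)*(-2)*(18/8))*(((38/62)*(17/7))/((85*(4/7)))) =-29241/1240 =-23.58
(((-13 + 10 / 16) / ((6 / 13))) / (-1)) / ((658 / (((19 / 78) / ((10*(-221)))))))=-0.00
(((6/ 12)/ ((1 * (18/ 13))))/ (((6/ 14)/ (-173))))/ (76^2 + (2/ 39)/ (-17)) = -3479203/ 137861496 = -0.03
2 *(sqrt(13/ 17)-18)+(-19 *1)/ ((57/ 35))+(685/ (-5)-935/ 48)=-9799/ 48+2 *sqrt(221)/ 17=-202.40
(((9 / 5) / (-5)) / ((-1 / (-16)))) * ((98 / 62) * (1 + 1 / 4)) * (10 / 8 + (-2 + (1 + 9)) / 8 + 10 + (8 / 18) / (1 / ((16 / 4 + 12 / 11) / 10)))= -1210447 / 8525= -141.99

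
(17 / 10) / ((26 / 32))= 136 / 65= 2.09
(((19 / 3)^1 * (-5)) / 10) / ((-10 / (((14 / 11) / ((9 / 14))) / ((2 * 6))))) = 931 / 17820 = 0.05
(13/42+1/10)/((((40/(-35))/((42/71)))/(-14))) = 2107/710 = 2.97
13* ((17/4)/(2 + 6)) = 221/32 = 6.91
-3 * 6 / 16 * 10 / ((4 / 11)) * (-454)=112365 / 8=14045.62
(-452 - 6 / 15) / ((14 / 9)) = -10179 / 35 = -290.83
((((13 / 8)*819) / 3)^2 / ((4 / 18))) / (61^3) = 113358609 / 29053568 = 3.90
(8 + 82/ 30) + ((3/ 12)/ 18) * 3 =431/ 40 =10.78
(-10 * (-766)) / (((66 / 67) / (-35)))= -8981350 / 33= -272162.12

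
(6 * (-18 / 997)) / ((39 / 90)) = -3240 / 12961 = -0.25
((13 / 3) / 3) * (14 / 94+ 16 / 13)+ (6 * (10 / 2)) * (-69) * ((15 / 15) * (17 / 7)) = -5025.15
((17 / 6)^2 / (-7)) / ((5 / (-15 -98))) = 32657 / 1260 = 25.92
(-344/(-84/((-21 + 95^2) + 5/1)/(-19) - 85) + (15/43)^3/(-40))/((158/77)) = 137290826283303/69627331696688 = 1.97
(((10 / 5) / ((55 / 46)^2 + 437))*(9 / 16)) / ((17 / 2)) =1587 / 5257063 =0.00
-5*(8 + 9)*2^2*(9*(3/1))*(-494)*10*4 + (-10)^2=181396900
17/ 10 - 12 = -103/ 10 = -10.30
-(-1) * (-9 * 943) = -8487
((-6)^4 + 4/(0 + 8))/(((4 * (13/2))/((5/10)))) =24.93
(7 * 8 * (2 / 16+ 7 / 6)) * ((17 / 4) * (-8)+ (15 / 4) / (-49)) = -207049 / 84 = -2464.87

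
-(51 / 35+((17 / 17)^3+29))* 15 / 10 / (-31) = 3303 / 2170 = 1.52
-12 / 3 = -4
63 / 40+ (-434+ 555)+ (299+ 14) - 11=16983 / 40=424.58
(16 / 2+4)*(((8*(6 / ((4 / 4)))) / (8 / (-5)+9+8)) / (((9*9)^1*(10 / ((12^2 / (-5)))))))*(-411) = 210432 / 385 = 546.58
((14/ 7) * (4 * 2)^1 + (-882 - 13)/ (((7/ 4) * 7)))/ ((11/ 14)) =-5592/ 77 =-72.62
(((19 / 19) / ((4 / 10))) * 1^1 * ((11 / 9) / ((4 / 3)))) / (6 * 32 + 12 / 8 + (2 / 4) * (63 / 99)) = 605 / 51168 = 0.01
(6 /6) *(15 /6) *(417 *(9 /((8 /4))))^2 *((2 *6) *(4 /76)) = 211275135 /38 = 5559871.97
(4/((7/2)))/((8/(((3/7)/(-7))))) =-3/343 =-0.01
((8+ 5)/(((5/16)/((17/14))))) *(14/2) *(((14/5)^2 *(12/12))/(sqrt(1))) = 346528/125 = 2772.22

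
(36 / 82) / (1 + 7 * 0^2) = 0.44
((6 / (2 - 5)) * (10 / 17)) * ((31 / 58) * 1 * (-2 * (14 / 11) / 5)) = 1736 / 5423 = 0.32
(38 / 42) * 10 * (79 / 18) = 7505 / 189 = 39.71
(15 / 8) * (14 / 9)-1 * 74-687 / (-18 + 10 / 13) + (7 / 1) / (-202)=-2120827 / 67872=-31.25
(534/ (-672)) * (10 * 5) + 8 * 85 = 35855/ 56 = 640.27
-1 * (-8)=8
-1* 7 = -7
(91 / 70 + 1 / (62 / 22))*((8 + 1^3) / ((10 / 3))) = 13851 / 3100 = 4.47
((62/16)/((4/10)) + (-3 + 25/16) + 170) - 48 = 521/4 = 130.25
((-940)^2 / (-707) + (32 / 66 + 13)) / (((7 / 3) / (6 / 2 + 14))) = -490351145 / 54439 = -9007.35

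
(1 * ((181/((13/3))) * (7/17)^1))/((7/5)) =2715/221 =12.29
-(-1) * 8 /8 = 1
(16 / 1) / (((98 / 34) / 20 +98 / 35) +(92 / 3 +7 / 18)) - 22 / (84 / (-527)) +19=688193525 / 4369638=157.49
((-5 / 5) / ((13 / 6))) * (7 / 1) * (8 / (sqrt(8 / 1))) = -84 * sqrt(2) / 13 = -9.14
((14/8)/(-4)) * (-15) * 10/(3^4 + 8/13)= 6825/8488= 0.80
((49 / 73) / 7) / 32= 7 / 2336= 0.00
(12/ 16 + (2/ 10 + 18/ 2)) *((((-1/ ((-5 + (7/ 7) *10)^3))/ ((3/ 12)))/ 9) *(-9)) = 199/ 625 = 0.32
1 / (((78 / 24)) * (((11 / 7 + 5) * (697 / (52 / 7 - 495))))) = -6826 / 208403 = -0.03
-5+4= -1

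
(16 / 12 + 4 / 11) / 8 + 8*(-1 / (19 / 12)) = -3035 / 627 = -4.84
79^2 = 6241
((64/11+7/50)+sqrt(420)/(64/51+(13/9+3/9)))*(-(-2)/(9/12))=13108/825+51*sqrt(105)/29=33.91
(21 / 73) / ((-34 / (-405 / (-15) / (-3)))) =0.08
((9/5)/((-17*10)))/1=-9/850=-0.01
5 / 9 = 0.56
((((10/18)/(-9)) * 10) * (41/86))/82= -25/6966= -0.00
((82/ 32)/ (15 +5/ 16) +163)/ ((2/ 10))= 39976/ 49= 815.84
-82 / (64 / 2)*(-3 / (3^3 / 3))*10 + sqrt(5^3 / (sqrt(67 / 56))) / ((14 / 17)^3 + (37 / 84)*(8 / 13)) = 205 / 24 + 6706245*134^(3 / 4)*sqrt(5)*7^(1 / 4) / 74549158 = 21.43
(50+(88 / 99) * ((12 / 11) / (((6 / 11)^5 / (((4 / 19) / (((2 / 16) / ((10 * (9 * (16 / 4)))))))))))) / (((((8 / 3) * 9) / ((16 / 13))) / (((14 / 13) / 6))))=263444020 / 2340819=112.54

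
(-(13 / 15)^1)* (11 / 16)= -143 / 240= -0.60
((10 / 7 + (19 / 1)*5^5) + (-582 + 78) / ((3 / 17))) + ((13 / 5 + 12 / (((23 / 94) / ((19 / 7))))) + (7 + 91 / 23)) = 45617018 / 805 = 56667.10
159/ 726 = 53/ 242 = 0.22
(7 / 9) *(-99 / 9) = -77 / 9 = -8.56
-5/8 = -0.62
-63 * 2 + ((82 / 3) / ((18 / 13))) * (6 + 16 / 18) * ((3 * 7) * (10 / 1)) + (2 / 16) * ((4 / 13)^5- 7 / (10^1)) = 68407228474469 / 2405978640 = 28432.18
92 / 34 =46 / 17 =2.71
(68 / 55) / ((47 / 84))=5712 / 2585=2.21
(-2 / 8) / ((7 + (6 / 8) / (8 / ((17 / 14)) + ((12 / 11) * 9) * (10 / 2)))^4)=-752171046025314304 / 7279614580703946593281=-0.00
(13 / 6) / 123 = 0.02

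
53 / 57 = 0.93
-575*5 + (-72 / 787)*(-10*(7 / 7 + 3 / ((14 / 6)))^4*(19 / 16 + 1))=-761334775 / 269941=-2820.37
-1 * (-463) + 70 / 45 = 4181 / 9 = 464.56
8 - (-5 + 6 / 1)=7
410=410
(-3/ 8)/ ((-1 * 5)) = 3/ 40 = 0.08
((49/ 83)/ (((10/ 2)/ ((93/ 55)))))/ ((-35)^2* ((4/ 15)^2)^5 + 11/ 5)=4204473328125/ 46377309128887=0.09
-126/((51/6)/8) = -2016/17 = -118.59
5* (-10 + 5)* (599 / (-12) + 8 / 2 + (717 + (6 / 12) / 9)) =-604025 / 36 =-16778.47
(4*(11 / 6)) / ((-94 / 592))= -6512 / 141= -46.18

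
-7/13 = -0.54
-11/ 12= -0.92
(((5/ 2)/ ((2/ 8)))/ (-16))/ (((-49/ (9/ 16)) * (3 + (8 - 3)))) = 45/ 50176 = 0.00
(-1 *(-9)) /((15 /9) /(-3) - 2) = -81 /23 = -3.52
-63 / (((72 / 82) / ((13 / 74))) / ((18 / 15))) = -11193 / 740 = -15.13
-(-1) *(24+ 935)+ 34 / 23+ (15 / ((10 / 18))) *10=28301 / 23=1230.48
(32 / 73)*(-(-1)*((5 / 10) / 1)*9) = 144 / 73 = 1.97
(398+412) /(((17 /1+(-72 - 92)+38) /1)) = -810 /109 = -7.43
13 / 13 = 1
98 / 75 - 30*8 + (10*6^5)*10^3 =5831982098 / 75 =77759761.31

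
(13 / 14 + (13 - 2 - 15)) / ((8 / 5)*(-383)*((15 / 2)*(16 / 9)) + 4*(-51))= 129 / 351736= 0.00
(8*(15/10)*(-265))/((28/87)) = -69165/7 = -9880.71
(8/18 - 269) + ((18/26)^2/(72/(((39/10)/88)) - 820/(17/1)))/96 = -350286331229/1304334720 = -268.56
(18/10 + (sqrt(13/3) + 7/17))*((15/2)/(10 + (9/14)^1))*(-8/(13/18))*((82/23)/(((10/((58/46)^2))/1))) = -19602862272/2003235715 - 34756848*sqrt(39)/23567479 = -19.00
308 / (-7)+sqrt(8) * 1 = -44+2 * sqrt(2) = -41.17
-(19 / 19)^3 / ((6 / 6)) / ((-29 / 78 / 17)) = 1326 / 29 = 45.72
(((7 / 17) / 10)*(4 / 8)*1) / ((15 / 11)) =77 / 5100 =0.02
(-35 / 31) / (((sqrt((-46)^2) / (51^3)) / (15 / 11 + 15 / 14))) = -7928.11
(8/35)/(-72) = -0.00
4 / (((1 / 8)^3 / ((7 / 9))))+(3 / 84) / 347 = 139288585 / 87444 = 1592.89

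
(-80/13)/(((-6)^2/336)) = -2240/39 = -57.44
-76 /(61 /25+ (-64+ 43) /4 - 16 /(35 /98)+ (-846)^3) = 7600 /60549578361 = 0.00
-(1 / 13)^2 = -1 / 169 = -0.01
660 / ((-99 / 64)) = -1280 / 3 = -426.67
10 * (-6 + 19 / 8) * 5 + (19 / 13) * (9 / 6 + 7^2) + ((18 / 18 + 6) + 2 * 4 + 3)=-4651 / 52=-89.44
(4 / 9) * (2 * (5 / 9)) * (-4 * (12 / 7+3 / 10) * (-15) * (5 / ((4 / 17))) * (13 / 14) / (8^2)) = 259675 / 14112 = 18.40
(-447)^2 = 199809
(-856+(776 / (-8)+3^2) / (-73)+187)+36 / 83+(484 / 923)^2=-3443388779627 / 5161837811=-667.09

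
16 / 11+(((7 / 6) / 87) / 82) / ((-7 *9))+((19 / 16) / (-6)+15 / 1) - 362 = -11720965903 / 33900768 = -345.74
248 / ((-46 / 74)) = -9176 / 23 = -398.96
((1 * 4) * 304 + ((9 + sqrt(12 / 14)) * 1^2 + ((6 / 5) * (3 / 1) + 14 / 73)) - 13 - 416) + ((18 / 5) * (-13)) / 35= 799.38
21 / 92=0.23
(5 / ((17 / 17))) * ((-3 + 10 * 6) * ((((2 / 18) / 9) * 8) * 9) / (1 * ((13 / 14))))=272.82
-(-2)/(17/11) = 22/17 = 1.29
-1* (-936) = 936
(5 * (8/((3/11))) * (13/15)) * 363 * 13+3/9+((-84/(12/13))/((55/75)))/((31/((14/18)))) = 613630748/1023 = 599834.55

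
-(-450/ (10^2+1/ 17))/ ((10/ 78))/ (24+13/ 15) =11050/ 7833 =1.41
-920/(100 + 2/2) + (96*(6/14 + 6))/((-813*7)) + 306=398038654/1341179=296.78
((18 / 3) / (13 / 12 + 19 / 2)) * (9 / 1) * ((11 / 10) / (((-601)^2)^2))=3564 / 82846013124635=0.00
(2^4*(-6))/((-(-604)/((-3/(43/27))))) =1944/6493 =0.30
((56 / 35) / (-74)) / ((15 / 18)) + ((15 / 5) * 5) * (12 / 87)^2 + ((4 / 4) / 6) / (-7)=7698347 / 32672850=0.24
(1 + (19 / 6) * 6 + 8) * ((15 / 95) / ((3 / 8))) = 224 / 19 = 11.79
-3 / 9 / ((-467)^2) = -1 / 654267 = -0.00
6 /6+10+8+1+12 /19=392 /19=20.63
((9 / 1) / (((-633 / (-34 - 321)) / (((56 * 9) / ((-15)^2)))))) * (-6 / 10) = -6.78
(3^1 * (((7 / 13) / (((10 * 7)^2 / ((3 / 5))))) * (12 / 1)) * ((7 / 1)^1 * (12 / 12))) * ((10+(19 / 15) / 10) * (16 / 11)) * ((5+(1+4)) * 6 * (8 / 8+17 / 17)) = 2624832 / 89375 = 29.37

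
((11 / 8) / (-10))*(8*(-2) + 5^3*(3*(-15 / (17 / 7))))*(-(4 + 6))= -436117 / 136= -3206.74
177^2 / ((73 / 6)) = 187974 / 73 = 2574.99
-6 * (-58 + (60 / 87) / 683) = 6892716 / 19807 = 347.99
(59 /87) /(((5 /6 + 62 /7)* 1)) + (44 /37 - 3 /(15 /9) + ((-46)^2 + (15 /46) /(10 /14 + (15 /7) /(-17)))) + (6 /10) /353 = 4055493700421 /1916571140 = 2116.02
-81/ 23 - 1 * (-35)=724/ 23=31.48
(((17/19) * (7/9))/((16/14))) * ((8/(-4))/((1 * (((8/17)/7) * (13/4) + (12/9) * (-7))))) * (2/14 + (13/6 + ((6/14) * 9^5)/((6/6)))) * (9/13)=15052845619/6429904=2341.07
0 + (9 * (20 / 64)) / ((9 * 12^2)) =5 / 2304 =0.00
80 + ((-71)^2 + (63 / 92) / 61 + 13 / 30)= 431123203 / 84180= 5121.44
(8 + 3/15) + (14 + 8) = 151/5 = 30.20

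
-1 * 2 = -2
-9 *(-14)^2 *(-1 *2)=3528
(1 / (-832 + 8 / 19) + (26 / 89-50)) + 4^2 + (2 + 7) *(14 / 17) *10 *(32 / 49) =2458910771 / 167337800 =14.69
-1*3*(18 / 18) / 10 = -3 / 10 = -0.30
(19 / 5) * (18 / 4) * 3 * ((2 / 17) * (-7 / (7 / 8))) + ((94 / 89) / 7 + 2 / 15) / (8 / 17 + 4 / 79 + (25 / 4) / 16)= -597284814296 / 12451044375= -47.97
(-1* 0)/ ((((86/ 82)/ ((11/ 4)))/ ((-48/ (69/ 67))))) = 0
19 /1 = 19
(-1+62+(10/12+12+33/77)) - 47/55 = 73.41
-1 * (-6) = 6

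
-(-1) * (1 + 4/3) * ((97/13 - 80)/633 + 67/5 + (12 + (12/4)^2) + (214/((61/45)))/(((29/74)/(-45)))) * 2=-18437135709482/218356515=-84435.93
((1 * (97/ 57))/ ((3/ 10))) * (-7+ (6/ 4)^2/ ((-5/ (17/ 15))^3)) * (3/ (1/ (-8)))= 511156244/ 534375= 956.55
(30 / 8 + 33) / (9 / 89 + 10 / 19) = 248577 / 4244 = 58.57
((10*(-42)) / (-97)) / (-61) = -0.07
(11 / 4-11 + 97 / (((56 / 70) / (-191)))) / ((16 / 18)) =-26062.88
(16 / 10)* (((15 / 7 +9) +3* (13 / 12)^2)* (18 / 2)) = 14781 / 70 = 211.16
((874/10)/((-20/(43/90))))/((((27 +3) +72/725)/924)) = -41960303/654660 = -64.09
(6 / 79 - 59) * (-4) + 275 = 40345 / 79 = 510.70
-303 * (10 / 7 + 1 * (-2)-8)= 18180 / 7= 2597.14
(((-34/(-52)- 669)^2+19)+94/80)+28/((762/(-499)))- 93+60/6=1150259056573/2575560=446605.42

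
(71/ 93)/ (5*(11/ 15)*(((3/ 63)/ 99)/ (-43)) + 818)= 0.00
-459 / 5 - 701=-3964 / 5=-792.80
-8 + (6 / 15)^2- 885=-22321 / 25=-892.84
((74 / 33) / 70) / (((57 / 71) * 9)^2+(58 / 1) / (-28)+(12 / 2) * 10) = 373034 / 1282481805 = 0.00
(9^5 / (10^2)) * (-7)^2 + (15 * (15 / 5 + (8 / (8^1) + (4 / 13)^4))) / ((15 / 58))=83302525961 / 2856100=29166.53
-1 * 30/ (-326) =15/ 163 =0.09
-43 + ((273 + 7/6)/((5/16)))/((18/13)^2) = 100753/243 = 414.62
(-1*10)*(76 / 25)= -152 / 5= -30.40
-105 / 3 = -35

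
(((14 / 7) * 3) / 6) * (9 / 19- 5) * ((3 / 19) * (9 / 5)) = -2322 / 1805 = -1.29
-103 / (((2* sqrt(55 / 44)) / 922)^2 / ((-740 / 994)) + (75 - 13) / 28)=-45355381736 / 975042869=-46.52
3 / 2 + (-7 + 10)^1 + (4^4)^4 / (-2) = -4294967287 / 2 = -2147483643.50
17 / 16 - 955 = -15263 / 16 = -953.94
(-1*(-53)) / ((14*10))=53 / 140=0.38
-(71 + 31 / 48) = -3439 / 48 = -71.65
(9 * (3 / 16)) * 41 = 1107 / 16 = 69.19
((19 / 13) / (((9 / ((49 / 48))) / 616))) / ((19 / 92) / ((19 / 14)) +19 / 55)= 90684055 / 441909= 205.21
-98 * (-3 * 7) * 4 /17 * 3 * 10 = 246960 /17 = 14527.06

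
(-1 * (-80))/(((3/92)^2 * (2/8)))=300942.22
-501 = -501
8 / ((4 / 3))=6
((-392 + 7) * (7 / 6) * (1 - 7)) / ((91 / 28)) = 10780 / 13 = 829.23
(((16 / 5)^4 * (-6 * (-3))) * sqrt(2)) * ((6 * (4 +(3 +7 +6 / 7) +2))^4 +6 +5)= 296404990946574336 * sqrt(2) / 1500625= 279336915053.21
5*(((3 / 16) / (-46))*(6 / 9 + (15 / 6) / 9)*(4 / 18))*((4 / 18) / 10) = -17 / 178848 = -0.00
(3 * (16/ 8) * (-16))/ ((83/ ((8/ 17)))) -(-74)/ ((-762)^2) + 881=360673750213/ 409644342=880.46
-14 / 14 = -1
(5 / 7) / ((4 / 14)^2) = 35 / 4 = 8.75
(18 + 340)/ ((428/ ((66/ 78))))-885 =-2460101/ 2782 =-884.29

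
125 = 125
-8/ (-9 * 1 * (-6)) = -4/ 27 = -0.15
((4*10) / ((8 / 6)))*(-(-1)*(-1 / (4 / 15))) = -225 / 2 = -112.50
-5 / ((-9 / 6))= 10 / 3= 3.33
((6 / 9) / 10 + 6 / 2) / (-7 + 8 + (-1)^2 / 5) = 23 / 9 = 2.56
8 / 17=0.47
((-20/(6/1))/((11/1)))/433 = -10/14289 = -0.00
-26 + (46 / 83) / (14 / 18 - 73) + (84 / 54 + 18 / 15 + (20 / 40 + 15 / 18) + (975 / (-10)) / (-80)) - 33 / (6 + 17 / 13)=-3722037229 / 147607200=-25.22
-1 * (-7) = 7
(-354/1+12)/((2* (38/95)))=-855/2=-427.50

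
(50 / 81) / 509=50 / 41229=0.00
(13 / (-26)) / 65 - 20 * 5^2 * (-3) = 194999 / 130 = 1499.99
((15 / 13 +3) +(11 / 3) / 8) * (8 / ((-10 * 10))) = -1439 / 3900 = -0.37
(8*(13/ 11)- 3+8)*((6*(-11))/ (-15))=318/ 5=63.60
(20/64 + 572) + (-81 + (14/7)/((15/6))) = 39369/80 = 492.11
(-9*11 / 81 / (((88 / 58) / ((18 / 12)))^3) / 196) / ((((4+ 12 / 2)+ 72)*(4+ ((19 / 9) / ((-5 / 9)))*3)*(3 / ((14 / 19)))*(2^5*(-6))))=-121945 / 9599614058496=-0.00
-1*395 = -395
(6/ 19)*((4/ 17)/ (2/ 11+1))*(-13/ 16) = -33/ 646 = -0.05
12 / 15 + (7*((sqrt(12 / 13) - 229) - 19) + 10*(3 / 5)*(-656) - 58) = -28646 / 5 + 14*sqrt(39) / 13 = -5722.47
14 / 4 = 7 / 2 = 3.50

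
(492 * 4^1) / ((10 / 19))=18696 / 5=3739.20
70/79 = 0.89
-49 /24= -2.04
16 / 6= 8 / 3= 2.67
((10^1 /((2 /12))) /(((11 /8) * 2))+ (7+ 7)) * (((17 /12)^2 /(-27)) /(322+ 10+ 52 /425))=-24196525 /3018394368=-0.01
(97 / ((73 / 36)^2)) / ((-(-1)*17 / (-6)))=-754272 / 90593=-8.33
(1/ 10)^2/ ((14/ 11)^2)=0.01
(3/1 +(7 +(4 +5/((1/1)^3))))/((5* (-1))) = -19/5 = -3.80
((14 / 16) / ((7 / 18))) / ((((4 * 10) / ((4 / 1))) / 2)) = 0.45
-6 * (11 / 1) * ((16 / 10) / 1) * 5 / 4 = -132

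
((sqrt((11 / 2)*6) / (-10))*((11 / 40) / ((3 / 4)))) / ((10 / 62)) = -341*sqrt(33) / 1500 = -1.31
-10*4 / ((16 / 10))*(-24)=600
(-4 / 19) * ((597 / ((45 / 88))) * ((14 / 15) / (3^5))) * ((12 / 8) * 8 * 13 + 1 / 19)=-581538496 / 3947535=-147.32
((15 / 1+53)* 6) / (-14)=-204 / 7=-29.14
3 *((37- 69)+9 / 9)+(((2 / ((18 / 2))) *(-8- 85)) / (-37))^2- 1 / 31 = -35414600 / 381951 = -92.72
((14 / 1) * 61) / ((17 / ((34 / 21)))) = 244 / 3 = 81.33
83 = 83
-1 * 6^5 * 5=-38880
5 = 5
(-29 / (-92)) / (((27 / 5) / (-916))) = -33205 / 621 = -53.47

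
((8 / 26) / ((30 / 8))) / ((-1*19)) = -16 / 3705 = -0.00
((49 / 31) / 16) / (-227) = -49 / 112592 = -0.00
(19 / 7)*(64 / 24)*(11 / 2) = 39.81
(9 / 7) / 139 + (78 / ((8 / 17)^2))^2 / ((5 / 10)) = 123605488701 / 498176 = 248116.10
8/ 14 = 4/ 7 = 0.57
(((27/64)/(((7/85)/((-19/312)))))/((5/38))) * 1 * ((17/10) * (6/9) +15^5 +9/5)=-209713606959/116480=-1800425.88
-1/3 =-0.33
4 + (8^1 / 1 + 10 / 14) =89 / 7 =12.71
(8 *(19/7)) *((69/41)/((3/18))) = 62928/287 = 219.26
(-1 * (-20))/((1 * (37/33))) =17.84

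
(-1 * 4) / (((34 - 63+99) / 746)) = -1492 / 35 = -42.63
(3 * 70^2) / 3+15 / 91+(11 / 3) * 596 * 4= 3724129 / 273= 13641.50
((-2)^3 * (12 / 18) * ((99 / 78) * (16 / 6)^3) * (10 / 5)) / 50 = -45056 / 8775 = -5.13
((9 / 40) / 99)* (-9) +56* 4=98551 / 440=223.98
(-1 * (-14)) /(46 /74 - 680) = -74 /3591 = -0.02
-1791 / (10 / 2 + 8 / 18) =-16119 / 49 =-328.96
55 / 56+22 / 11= 167 / 56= 2.98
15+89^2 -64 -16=7856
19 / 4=4.75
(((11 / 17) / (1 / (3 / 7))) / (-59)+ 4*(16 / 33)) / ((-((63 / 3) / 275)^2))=-3081753125 / 9288783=-331.77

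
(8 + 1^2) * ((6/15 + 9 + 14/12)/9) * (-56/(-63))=1268/135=9.39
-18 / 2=-9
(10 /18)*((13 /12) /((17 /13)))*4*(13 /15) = 2197 /1377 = 1.60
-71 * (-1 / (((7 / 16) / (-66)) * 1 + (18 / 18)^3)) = 74976 / 1049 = 71.47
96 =96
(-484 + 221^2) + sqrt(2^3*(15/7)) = 2*sqrt(210)/7 + 48357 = 48361.14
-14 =-14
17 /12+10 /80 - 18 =-395 /24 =-16.46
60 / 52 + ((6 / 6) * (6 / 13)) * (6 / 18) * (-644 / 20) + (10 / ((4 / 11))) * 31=8487 / 10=848.70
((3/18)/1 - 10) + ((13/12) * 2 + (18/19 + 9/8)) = -2551/456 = -5.59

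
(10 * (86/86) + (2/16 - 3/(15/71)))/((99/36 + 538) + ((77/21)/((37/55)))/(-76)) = -343767/45611620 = -0.01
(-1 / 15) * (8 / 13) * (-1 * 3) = 8 / 65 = 0.12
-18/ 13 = -1.38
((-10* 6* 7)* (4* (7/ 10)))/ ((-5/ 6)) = 7056/ 5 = 1411.20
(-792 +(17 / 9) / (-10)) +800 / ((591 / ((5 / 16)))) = -14038009 / 17730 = -791.77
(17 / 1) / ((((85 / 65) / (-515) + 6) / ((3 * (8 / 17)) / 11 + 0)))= 160680 / 441683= 0.36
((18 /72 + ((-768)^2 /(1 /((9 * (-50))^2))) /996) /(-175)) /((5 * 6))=-39813120083 /1743000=-22841.72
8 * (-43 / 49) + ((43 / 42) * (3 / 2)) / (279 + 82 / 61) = -3358945 / 478828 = -7.01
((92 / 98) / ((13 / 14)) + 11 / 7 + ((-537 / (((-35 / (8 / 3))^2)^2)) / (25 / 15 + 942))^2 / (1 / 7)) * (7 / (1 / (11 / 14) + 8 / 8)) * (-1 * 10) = -154242329575718579998066 / 1939216907626400390625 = -79.54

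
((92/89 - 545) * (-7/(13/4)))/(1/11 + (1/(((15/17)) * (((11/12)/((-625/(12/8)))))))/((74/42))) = -551714548/137640191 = -4.01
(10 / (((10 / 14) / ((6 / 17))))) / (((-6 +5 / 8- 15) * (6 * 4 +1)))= -672 / 69275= -0.01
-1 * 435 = -435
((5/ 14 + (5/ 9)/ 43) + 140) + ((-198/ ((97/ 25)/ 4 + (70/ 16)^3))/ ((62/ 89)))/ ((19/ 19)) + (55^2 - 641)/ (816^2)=57691679237175829/ 421050684062736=137.02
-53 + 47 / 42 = -51.88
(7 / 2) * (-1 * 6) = -21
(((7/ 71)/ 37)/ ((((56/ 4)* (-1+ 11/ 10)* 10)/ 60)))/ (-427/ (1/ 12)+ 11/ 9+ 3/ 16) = -0.00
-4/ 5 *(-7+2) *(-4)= -16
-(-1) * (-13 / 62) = -13 / 62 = -0.21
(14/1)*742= 10388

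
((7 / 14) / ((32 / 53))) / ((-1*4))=-53 / 256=-0.21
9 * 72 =648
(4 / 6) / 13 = 0.05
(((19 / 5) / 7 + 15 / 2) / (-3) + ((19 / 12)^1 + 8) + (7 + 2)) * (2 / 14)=6679 / 2940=2.27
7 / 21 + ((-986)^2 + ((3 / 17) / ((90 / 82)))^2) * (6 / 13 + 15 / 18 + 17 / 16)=7153253003527 / 3121200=2291827.82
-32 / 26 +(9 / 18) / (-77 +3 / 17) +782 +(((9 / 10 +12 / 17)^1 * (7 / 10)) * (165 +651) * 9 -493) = 7252392703 / 848900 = 8543.28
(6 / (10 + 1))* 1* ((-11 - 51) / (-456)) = 31 / 418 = 0.07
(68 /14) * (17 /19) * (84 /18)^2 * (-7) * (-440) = 49846720 /171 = 291501.29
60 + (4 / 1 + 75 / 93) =2009 / 31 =64.81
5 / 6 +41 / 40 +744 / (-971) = 127253 / 116520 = 1.09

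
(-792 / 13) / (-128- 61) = 88 / 273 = 0.32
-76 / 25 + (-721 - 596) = -33001 / 25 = -1320.04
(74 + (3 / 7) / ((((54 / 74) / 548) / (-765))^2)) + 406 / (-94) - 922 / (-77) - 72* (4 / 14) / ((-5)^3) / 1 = 191956566375689219 / 1357125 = 141443541586.58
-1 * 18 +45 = 27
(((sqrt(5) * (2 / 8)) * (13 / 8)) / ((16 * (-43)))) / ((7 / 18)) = -117 * sqrt(5) / 77056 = -0.00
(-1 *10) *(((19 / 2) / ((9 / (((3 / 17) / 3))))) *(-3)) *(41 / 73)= 3895 / 3723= 1.05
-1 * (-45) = 45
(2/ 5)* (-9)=-18/ 5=-3.60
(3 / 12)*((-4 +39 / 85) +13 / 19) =-2307 / 3230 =-0.71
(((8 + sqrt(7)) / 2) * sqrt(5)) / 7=1.70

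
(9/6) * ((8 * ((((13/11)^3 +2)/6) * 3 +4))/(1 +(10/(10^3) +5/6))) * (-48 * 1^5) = -1339804800/736043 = -1820.28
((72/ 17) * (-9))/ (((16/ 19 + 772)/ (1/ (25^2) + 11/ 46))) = -10651419/ 897100625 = -0.01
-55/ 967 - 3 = -2956/ 967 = -3.06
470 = 470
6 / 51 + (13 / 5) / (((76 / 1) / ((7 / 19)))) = 15987 / 122740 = 0.13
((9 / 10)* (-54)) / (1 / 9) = -2187 / 5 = -437.40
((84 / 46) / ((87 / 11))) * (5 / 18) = 385 / 6003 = 0.06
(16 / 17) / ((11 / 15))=240 / 187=1.28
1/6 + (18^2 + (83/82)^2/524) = 3426503827/10570128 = 324.17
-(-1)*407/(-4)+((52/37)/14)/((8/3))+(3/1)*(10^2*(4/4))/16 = -85949/1036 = -82.96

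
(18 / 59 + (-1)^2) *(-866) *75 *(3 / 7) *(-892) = 1911868200 / 59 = 32404545.76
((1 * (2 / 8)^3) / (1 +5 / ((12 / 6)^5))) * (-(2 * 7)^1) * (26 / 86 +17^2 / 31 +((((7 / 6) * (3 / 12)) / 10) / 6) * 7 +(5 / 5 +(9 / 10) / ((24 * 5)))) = -716605169 / 355111200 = -2.02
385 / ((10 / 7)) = 539 / 2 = 269.50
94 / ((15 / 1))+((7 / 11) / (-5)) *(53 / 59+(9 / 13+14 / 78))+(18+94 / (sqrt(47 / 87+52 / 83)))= 111.07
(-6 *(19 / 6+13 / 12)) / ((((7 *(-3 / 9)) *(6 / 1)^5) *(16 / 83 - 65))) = -1411 / 65064384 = -0.00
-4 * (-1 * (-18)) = -72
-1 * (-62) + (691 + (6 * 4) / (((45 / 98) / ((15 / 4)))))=949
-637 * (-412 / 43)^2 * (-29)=3135680912 / 1849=1695879.35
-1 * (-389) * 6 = 2334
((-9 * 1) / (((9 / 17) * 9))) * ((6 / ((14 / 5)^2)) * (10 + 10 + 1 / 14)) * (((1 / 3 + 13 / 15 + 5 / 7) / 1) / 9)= -1600295 / 259308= -6.17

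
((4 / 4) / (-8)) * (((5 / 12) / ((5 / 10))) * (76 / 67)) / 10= -19 / 1608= -0.01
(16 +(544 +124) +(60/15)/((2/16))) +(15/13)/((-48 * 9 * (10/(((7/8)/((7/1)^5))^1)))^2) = 4272645915621457921/5967382563717120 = 716.00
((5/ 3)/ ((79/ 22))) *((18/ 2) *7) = 2310/ 79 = 29.24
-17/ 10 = -1.70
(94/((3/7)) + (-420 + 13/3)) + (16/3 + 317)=126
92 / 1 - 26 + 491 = 557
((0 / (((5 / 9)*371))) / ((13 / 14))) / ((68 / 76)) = 0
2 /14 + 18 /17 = 143 /119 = 1.20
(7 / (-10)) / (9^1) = -7 / 90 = -0.08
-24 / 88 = -3 / 11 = -0.27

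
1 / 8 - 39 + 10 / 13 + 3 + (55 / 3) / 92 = -250489 / 7176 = -34.91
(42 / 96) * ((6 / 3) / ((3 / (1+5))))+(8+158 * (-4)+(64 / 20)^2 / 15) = -932351 / 1500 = -621.57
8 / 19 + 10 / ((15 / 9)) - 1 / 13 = 1567 / 247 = 6.34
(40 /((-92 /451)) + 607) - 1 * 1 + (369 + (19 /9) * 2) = 162109 /207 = 783.14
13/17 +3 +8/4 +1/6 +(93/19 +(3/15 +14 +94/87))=7336207/281010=26.11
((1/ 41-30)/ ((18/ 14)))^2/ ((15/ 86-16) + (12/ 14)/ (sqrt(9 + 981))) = -23346145711002730/ 679714391646783-3831729021148*sqrt(110)/ 679714391646783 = -34.41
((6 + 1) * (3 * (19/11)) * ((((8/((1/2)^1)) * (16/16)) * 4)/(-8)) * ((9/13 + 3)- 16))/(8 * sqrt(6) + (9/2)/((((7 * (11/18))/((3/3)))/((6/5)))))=-723945600/61405721 + 4587968000 * sqrt(6)/61405721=171.23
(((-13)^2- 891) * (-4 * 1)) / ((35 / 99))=285912 / 35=8168.91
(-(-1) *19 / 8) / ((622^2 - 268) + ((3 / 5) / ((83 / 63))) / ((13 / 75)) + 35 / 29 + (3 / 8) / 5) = 2972645 / 483908943313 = 0.00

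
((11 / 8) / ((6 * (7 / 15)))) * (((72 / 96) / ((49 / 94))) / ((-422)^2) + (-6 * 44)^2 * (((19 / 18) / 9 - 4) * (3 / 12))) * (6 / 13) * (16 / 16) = -15333.32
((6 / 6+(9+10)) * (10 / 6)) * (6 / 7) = 200 / 7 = 28.57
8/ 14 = 4/ 7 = 0.57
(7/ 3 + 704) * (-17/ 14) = -36023/ 42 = -857.69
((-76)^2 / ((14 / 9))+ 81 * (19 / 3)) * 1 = 29583 / 7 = 4226.14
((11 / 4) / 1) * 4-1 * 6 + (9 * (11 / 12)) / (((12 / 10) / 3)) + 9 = 34.62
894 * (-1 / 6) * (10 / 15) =-298 / 3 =-99.33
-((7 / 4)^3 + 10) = -983 / 64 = -15.36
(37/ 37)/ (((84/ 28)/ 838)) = 838/ 3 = 279.33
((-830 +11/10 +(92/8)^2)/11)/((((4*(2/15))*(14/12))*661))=-125397/814352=-0.15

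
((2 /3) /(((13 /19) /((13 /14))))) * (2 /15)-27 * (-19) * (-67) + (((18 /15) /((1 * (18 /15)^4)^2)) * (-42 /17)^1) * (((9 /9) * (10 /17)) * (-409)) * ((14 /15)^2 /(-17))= -310293635982557 /9025574040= -34379.38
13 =13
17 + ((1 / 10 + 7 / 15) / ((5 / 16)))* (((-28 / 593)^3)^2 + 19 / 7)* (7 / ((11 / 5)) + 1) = 9437695062389297111279 / 251119332762446892975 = 37.58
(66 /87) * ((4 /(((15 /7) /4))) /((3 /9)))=2464 /145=16.99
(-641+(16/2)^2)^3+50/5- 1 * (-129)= -192099894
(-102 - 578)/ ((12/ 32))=-1813.33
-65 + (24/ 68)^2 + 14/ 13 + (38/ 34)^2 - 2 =-242512/ 3757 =-64.55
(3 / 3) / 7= 1 / 7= 0.14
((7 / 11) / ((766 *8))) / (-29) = -7 / 1954832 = -0.00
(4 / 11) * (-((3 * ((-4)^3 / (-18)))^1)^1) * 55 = -640 / 3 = -213.33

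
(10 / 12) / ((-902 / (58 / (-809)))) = 0.00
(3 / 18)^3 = 1 / 216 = 0.00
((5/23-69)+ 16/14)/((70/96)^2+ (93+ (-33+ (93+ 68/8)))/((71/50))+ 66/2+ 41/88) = -3919145472/8559690097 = -0.46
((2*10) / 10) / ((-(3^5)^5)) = -0.00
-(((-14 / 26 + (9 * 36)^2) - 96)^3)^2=-6423959698839216869835917453241765169 / 4826809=-1330891630234222416887827000000.00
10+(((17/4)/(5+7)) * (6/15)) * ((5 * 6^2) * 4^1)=112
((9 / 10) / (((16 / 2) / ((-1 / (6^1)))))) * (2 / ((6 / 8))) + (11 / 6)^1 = 1.78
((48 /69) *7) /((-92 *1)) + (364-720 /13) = 2121984 /6877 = 308.56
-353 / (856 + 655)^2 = -353 / 2283121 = -0.00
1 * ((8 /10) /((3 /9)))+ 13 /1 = 77 /5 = 15.40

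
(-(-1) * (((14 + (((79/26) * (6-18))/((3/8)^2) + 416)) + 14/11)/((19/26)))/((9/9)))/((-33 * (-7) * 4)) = 0.25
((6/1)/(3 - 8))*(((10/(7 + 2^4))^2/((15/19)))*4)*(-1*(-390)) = -237120/529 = -448.24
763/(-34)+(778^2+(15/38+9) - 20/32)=1564018529/2584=605270.33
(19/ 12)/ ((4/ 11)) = 209/ 48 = 4.35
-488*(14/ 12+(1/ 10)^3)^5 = -32175886523093982323/ 30375000000000000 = -1059.29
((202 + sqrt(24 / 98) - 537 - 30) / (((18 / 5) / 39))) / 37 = -106.72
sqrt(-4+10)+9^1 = sqrt(6)+9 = 11.45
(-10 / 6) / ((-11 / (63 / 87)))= 35 / 319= 0.11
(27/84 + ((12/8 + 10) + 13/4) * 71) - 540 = 3553/7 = 507.57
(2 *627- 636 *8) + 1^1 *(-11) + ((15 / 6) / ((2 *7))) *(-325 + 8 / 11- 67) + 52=-297441 / 77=-3862.87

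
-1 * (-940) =940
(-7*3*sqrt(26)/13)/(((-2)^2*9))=-7*sqrt(26)/156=-0.23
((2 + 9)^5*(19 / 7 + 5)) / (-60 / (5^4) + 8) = 543547125 / 3458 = 157185.40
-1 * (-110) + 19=129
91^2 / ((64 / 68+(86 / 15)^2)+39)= 31674825 / 278507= 113.73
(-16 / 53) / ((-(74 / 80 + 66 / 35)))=4480 / 41711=0.11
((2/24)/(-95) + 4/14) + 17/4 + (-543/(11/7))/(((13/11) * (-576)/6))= 6291217/829920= 7.58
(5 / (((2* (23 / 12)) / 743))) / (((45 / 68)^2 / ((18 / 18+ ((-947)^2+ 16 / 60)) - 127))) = 92420211744736 / 46575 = 1984330901.66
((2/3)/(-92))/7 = -1/966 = -0.00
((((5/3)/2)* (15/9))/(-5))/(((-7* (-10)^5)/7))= -1/360000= -0.00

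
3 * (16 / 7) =48 / 7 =6.86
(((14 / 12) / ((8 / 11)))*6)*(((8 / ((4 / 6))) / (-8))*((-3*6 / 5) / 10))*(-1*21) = -43659 / 400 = -109.15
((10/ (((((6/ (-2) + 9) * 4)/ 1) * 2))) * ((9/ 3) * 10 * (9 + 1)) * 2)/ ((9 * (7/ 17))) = 2125/ 63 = 33.73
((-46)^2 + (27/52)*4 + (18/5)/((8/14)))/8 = 276169/1040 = 265.55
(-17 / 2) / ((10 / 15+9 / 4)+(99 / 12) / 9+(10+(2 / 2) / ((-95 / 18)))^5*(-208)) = 394628278125 / 877594835947531511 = 0.00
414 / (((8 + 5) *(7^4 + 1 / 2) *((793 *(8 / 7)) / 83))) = 40089 / 33009418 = 0.00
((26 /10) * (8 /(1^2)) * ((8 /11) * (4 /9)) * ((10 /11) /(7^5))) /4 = 1664 /18302823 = 0.00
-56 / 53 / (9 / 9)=-56 / 53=-1.06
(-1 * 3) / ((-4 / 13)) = 9.75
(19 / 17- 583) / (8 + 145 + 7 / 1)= -2473 / 680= -3.64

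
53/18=2.94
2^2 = 4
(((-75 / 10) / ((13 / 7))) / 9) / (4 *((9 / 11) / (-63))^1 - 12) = 2695 / 72384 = 0.04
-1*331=-331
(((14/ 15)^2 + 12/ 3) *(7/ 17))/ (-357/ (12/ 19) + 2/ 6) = -30688/ 8643225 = -0.00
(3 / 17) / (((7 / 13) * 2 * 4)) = 39 / 952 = 0.04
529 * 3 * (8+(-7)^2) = 90459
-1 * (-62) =62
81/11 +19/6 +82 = 6107/66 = 92.53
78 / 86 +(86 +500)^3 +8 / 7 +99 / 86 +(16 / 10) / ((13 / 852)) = 7874136319767 / 39130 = 201230164.06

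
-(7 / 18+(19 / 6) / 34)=-295 / 612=-0.48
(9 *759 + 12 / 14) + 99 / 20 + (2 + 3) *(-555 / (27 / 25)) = 5376877 / 1260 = 4267.36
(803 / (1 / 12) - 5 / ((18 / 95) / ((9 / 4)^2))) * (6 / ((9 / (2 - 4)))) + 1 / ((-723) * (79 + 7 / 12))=-23328280677 / 1841240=-12669.88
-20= -20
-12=-12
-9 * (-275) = 2475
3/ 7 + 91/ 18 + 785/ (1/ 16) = 1583251/ 126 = 12565.48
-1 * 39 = -39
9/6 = 3/2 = 1.50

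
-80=-80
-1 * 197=-197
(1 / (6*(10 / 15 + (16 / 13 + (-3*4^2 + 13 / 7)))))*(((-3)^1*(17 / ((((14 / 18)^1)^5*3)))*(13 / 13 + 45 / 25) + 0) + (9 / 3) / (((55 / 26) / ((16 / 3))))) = 27411163 / 45574067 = 0.60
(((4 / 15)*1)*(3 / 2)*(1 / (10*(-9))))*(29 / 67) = -29 / 15075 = -0.00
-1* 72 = -72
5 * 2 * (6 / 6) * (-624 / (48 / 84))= -10920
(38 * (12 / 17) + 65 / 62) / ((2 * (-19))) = -29377 / 40052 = -0.73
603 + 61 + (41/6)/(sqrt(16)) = 15977/24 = 665.71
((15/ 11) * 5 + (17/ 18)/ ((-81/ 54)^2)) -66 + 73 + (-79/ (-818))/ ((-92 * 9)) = 954689795/ 67053096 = 14.24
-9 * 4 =-36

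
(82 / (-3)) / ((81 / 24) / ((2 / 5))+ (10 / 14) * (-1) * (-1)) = -224 / 75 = -2.99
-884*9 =-7956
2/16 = 1/8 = 0.12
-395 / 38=-10.39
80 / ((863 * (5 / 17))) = 272 / 863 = 0.32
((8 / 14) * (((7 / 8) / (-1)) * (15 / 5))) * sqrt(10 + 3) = -3 * sqrt(13) / 2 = -5.41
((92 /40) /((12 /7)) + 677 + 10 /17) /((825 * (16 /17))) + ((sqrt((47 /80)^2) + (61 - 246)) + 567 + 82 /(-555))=22465274629 /58608000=383.31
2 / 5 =0.40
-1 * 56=-56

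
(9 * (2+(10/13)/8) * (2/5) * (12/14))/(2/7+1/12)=35316/2015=17.53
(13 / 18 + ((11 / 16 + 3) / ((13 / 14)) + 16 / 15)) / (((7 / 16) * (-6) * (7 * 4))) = -3851 / 49140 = -0.08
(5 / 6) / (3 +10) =5 / 78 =0.06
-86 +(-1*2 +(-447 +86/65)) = -533.68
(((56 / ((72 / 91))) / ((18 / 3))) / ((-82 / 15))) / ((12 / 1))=-3185 / 17712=-0.18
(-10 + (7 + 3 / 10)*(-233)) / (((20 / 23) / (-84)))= 8263647 / 50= 165272.94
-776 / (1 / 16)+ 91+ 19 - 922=-13228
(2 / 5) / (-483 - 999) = -1 / 3705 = -0.00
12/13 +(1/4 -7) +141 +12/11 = 77943/572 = 136.26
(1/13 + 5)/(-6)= -11/13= -0.85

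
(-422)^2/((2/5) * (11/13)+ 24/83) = 480381590/1693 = 283745.77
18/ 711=2/ 79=0.03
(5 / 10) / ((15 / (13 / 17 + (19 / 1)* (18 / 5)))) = 5879 / 2550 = 2.31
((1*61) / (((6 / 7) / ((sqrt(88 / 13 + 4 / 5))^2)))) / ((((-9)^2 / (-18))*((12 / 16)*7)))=-40016 / 1755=-22.80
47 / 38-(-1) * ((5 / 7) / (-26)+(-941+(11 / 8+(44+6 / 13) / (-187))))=-142817991 / 152152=-938.65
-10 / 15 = -2 / 3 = -0.67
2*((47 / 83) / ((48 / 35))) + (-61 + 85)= 49453 / 1992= 24.83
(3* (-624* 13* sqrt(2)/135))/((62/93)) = -1352* sqrt(2)/5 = -382.40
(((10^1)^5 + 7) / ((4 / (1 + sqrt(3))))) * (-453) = -45303171 * sqrt(3) / 4- 45303171 / 4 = -30942641.23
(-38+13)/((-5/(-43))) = -215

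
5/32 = 0.16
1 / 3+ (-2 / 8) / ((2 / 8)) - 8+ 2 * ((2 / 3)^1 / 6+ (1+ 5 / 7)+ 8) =692 / 63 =10.98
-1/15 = -0.07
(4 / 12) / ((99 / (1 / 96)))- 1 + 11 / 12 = -0.08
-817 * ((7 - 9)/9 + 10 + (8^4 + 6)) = -30233902/9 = -3359322.44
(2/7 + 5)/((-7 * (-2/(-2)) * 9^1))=-37/441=-0.08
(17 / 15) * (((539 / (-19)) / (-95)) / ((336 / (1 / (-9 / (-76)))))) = 1309 / 153900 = 0.01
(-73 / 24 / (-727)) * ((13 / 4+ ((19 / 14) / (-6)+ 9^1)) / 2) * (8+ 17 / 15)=1010101 / 4396896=0.23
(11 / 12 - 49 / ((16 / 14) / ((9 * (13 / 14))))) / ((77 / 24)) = -17155 / 154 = -111.40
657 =657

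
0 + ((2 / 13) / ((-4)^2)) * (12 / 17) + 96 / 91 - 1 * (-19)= 62071 / 3094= 20.06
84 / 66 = 14 / 11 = 1.27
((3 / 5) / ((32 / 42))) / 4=63 / 320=0.20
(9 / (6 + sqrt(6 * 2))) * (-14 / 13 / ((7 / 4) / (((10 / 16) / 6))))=-15 / 104 + 5 * sqrt(3) / 104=-0.06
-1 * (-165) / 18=55 / 6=9.17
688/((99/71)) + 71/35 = 1716709/3465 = 495.44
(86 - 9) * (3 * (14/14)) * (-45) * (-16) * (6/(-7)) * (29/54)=-76560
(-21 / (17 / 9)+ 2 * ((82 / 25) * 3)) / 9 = 1213 / 1275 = 0.95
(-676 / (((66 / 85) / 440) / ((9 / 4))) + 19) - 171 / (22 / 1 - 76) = -5171267 / 6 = -861877.83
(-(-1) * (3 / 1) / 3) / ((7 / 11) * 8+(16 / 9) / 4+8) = 99 / 1340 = 0.07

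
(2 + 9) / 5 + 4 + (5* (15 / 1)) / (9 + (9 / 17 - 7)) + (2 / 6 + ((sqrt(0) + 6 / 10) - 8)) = 18566 / 645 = 28.78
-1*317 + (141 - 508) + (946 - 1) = 261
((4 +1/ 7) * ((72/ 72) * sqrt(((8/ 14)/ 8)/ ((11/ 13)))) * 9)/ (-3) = -87 * sqrt(2002)/ 1078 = -3.61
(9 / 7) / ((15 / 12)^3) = 576 / 875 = 0.66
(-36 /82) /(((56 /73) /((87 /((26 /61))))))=-3486699 /29848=-116.82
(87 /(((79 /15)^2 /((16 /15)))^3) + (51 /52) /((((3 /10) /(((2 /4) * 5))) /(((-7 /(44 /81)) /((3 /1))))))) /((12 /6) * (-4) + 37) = -19523248114580325 /16129338848729392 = -1.21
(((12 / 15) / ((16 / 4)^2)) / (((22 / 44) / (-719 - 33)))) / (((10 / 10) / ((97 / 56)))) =-4559 / 35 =-130.26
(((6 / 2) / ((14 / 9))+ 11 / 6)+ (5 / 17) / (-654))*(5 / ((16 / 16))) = 1463695 / 77826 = 18.81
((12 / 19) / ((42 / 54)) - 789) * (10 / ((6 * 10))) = -131.36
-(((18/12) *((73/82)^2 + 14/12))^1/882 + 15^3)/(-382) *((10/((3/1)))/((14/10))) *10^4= 625490211265625/2973438531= 210359.22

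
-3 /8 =-0.38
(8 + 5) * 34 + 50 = 492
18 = 18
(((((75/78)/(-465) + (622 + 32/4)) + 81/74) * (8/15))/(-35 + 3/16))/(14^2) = -903381184/18313466535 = -0.05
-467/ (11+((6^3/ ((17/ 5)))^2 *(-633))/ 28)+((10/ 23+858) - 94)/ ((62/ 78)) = 126553471557139/ 131591670011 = 961.71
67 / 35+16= 627 / 35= 17.91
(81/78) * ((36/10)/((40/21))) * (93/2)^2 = 44135847/10400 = 4243.83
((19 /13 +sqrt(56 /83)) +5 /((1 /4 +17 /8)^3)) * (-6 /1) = -981606 /89167-12 * sqrt(1162) /83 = -15.94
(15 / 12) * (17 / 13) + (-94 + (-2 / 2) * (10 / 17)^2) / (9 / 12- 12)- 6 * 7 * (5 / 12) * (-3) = 42280403 / 676260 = 62.52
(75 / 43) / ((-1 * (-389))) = 75 / 16727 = 0.00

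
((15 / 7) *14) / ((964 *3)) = 5 / 482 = 0.01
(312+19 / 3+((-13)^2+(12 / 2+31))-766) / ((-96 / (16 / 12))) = 725 / 216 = 3.36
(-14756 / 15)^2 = 217739536 / 225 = 967731.27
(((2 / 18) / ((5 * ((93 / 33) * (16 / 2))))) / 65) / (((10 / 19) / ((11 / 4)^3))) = 278179 / 464256000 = 0.00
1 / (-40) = -1 / 40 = -0.02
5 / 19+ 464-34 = 8175 / 19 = 430.26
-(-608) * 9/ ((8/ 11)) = 7524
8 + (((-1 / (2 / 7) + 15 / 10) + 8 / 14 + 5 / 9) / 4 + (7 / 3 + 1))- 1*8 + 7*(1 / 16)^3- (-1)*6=9.12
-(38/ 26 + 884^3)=-690807105.46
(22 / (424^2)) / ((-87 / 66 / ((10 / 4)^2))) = -3025 / 5213504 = -0.00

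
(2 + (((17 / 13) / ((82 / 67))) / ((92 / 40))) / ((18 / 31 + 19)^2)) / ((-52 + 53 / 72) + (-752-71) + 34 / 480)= -6508155943440 / 2842969993064929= -0.00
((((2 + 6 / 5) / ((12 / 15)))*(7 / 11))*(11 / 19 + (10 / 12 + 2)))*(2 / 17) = 10892 / 10659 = 1.02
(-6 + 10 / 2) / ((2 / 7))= -7 / 2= -3.50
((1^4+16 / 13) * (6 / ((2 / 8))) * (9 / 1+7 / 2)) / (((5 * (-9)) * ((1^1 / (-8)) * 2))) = 2320 / 39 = 59.49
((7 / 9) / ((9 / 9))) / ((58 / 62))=217 / 261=0.83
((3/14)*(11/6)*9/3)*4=33/7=4.71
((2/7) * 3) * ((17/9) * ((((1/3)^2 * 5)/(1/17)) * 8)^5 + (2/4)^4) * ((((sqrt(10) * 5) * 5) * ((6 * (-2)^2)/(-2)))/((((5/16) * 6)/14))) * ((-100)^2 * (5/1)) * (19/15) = -300557147180998951600000 * sqrt(10)/531441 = -1788430234277017717.48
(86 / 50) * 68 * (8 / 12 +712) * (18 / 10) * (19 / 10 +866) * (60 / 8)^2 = 183116945187 / 25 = 7324677807.48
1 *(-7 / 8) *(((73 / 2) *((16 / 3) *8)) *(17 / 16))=-8687 / 6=-1447.83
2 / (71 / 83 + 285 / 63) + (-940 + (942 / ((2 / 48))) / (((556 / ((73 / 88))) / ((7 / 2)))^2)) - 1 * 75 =-1014.01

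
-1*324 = -324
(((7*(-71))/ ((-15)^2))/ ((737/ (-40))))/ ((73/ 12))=15904/ 807015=0.02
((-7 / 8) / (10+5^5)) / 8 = -0.00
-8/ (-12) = 2/ 3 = 0.67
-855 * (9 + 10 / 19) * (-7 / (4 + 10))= 8145 / 2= 4072.50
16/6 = 8/3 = 2.67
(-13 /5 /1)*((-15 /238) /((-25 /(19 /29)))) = -0.00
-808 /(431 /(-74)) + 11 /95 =5684981 /40945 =138.84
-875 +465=-410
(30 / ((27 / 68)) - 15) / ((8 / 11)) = 5995 / 72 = 83.26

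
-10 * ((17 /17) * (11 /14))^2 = -605 /98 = -6.17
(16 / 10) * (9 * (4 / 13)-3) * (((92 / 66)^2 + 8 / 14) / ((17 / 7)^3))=-7513856 / 115922235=-0.06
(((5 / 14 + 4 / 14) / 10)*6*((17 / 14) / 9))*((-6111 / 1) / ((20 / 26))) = -578799 / 1400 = -413.43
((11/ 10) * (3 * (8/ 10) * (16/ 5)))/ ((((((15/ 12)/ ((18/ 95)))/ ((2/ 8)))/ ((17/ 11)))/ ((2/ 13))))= 58752/ 771875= 0.08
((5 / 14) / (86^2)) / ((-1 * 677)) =-0.00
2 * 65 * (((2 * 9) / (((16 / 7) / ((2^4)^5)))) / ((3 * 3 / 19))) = 2266234880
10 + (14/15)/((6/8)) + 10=956/45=21.24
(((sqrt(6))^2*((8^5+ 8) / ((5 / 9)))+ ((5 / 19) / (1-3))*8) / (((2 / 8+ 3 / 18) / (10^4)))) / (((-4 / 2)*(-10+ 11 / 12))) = 968488588800 / 2071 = 467642969.00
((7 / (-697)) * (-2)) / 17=0.00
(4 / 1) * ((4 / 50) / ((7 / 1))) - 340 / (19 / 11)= -196.80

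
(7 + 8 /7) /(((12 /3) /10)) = 285 /14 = 20.36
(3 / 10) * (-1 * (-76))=114 / 5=22.80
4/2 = 2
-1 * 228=-228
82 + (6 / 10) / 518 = 212383 / 2590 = 82.00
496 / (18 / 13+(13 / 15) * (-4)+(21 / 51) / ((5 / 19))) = -328848 / 343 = -958.74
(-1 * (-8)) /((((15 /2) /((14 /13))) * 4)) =56 /195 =0.29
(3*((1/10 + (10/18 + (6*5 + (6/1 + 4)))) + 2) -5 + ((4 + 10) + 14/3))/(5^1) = 28.33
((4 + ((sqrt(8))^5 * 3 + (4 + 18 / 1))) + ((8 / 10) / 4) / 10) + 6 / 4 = 688 / 25 + 384 * sqrt(2) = 570.58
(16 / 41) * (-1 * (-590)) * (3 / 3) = 9440 / 41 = 230.24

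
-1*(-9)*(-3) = -27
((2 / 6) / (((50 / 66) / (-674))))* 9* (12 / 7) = -800712 / 175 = -4575.50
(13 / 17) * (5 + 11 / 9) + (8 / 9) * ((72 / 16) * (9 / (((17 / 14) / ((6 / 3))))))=9800 / 153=64.05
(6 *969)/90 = 323/5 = 64.60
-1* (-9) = 9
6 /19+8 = 158 /19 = 8.32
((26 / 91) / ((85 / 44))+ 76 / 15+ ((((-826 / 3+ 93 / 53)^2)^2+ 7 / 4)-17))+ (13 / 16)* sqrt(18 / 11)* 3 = 117* sqrt(22) / 176+ 8521068341935746734869 / 1521126927180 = 5601812836.54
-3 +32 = 29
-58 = -58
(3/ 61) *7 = 21/ 61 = 0.34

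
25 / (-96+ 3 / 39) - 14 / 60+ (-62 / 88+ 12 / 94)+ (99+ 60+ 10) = 6495825509 / 38681940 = 167.93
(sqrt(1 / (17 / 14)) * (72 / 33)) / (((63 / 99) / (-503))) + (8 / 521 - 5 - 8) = -12072 * sqrt(238) / 119 - 6765 / 521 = -1578.01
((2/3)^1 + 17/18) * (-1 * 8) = -116/9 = -12.89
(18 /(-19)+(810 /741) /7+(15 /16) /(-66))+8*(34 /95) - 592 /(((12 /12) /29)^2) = -1515038149081 /3043040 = -497869.94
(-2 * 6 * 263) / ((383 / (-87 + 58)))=91524 / 383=238.97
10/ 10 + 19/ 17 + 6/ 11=498/ 187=2.66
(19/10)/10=19/100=0.19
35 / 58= 0.60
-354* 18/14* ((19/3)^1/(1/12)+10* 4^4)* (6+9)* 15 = -1889616600/7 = -269945228.57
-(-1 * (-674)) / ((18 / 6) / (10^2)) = -67400 / 3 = -22466.67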